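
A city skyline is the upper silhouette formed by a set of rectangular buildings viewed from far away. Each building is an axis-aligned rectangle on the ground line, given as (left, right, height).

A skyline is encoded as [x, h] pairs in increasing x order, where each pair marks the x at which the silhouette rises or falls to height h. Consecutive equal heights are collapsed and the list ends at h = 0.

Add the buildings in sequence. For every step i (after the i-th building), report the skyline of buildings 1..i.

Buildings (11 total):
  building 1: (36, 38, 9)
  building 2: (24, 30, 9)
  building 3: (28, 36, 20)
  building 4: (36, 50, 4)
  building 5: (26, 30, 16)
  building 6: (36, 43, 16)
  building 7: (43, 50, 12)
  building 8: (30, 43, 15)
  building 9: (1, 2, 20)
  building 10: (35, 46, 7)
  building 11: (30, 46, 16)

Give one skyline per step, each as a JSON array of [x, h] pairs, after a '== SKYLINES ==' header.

== SKYLINES ==
[[36,9],[38,0]]
[[24,9],[30,0],[36,9],[38,0]]
[[24,9],[28,20],[36,9],[38,0]]
[[24,9],[28,20],[36,9],[38,4],[50,0]]
[[24,9],[26,16],[28,20],[36,9],[38,4],[50,0]]
[[24,9],[26,16],[28,20],[36,16],[43,4],[50,0]]
[[24,9],[26,16],[28,20],[36,16],[43,12],[50,0]]
[[24,9],[26,16],[28,20],[36,16],[43,12],[50,0]]
[[1,20],[2,0],[24,9],[26,16],[28,20],[36,16],[43,12],[50,0]]
[[1,20],[2,0],[24,9],[26,16],[28,20],[36,16],[43,12],[50,0]]
[[1,20],[2,0],[24,9],[26,16],[28,20],[36,16],[46,12],[50,0]]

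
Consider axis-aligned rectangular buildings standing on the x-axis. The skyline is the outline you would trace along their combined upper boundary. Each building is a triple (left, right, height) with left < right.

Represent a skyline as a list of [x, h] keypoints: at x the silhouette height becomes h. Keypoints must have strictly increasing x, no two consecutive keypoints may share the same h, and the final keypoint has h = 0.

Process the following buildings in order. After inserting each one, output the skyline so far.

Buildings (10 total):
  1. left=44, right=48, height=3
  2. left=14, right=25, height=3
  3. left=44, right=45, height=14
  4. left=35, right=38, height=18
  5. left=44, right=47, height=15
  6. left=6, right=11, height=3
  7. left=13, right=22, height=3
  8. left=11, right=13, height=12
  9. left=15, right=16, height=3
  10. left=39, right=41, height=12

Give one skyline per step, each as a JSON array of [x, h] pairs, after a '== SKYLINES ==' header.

== SKYLINES ==
[[44,3],[48,0]]
[[14,3],[25,0],[44,3],[48,0]]
[[14,3],[25,0],[44,14],[45,3],[48,0]]
[[14,3],[25,0],[35,18],[38,0],[44,14],[45,3],[48,0]]
[[14,3],[25,0],[35,18],[38,0],[44,15],[47,3],[48,0]]
[[6,3],[11,0],[14,3],[25,0],[35,18],[38,0],[44,15],[47,3],[48,0]]
[[6,3],[11,0],[13,3],[25,0],[35,18],[38,0],[44,15],[47,3],[48,0]]
[[6,3],[11,12],[13,3],[25,0],[35,18],[38,0],[44,15],[47,3],[48,0]]
[[6,3],[11,12],[13,3],[25,0],[35,18],[38,0],[44,15],[47,3],[48,0]]
[[6,3],[11,12],[13,3],[25,0],[35,18],[38,0],[39,12],[41,0],[44,15],[47,3],[48,0]]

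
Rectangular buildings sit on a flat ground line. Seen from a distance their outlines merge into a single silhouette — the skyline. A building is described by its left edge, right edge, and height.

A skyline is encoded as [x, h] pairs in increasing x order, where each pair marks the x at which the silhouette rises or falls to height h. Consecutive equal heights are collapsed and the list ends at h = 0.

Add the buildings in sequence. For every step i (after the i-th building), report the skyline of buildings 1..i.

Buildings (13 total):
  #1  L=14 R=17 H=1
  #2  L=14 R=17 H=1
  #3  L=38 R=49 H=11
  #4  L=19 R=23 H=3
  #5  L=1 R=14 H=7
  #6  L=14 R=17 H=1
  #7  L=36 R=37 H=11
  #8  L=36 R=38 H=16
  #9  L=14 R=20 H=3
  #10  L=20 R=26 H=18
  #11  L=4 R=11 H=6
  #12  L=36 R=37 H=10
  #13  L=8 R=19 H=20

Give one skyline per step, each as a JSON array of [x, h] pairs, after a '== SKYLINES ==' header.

== SKYLINES ==
[[14,1],[17,0]]
[[14,1],[17,0]]
[[14,1],[17,0],[38,11],[49,0]]
[[14,1],[17,0],[19,3],[23,0],[38,11],[49,0]]
[[1,7],[14,1],[17,0],[19,3],[23,0],[38,11],[49,0]]
[[1,7],[14,1],[17,0],[19,3],[23,0],[38,11],[49,0]]
[[1,7],[14,1],[17,0],[19,3],[23,0],[36,11],[37,0],[38,11],[49,0]]
[[1,7],[14,1],[17,0],[19,3],[23,0],[36,16],[38,11],[49,0]]
[[1,7],[14,3],[23,0],[36,16],[38,11],[49,0]]
[[1,7],[14,3],[20,18],[26,0],[36,16],[38,11],[49,0]]
[[1,7],[14,3],[20,18],[26,0],[36,16],[38,11],[49,0]]
[[1,7],[14,3],[20,18],[26,0],[36,16],[38,11],[49,0]]
[[1,7],[8,20],[19,3],[20,18],[26,0],[36,16],[38,11],[49,0]]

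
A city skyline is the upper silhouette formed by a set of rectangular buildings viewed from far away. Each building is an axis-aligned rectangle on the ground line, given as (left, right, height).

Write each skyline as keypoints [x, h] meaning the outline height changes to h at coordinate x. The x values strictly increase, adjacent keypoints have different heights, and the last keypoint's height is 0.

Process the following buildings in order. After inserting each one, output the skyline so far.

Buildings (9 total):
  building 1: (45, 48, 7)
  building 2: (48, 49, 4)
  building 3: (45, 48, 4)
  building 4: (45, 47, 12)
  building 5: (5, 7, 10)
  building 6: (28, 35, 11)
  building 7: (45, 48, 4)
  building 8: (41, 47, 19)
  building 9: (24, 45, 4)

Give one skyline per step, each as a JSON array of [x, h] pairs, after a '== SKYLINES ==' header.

== SKYLINES ==
[[45,7],[48,0]]
[[45,7],[48,4],[49,0]]
[[45,7],[48,4],[49,0]]
[[45,12],[47,7],[48,4],[49,0]]
[[5,10],[7,0],[45,12],[47,7],[48,4],[49,0]]
[[5,10],[7,0],[28,11],[35,0],[45,12],[47,7],[48,4],[49,0]]
[[5,10],[7,0],[28,11],[35,0],[45,12],[47,7],[48,4],[49,0]]
[[5,10],[7,0],[28,11],[35,0],[41,19],[47,7],[48,4],[49,0]]
[[5,10],[7,0],[24,4],[28,11],[35,4],[41,19],[47,7],[48,4],[49,0]]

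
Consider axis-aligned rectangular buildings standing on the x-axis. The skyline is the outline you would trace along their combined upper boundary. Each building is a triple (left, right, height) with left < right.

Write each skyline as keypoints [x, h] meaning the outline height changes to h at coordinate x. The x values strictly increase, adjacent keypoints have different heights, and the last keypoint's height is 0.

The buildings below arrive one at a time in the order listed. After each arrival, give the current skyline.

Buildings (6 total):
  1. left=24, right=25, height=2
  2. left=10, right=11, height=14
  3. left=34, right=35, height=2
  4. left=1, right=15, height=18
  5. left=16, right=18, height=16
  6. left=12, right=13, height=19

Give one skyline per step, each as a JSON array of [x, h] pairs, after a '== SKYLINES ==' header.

== SKYLINES ==
[[24,2],[25,0]]
[[10,14],[11,0],[24,2],[25,0]]
[[10,14],[11,0],[24,2],[25,0],[34,2],[35,0]]
[[1,18],[15,0],[24,2],[25,0],[34,2],[35,0]]
[[1,18],[15,0],[16,16],[18,0],[24,2],[25,0],[34,2],[35,0]]
[[1,18],[12,19],[13,18],[15,0],[16,16],[18,0],[24,2],[25,0],[34,2],[35,0]]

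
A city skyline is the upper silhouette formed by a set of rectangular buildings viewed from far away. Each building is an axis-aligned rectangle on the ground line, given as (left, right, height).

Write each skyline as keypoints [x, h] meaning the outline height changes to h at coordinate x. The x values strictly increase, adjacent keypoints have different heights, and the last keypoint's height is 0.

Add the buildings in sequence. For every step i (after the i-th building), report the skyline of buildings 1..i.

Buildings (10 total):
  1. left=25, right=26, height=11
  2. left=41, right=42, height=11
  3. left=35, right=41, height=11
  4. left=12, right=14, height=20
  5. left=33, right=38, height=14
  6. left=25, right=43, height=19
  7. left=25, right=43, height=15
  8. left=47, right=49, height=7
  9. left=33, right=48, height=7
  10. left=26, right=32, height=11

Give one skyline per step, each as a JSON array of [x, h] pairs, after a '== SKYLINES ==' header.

== SKYLINES ==
[[25,11],[26,0]]
[[25,11],[26,0],[41,11],[42,0]]
[[25,11],[26,0],[35,11],[42,0]]
[[12,20],[14,0],[25,11],[26,0],[35,11],[42,0]]
[[12,20],[14,0],[25,11],[26,0],[33,14],[38,11],[42,0]]
[[12,20],[14,0],[25,19],[43,0]]
[[12,20],[14,0],[25,19],[43,0]]
[[12,20],[14,0],[25,19],[43,0],[47,7],[49,0]]
[[12,20],[14,0],[25,19],[43,7],[49,0]]
[[12,20],[14,0],[25,19],[43,7],[49,0]]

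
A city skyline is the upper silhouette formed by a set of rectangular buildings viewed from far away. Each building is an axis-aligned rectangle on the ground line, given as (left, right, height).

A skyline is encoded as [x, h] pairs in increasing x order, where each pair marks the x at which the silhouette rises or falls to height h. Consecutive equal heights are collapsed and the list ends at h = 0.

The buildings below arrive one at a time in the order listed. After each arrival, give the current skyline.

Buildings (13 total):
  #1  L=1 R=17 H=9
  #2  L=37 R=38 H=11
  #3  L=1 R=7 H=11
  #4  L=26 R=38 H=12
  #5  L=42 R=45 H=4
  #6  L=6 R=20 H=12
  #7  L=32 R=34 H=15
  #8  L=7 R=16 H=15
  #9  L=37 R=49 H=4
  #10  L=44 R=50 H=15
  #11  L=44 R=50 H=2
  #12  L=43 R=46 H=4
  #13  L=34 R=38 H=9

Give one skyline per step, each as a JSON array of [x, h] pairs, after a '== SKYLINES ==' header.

== SKYLINES ==
[[1,9],[17,0]]
[[1,9],[17,0],[37,11],[38,0]]
[[1,11],[7,9],[17,0],[37,11],[38,0]]
[[1,11],[7,9],[17,0],[26,12],[38,0]]
[[1,11],[7,9],[17,0],[26,12],[38,0],[42,4],[45,0]]
[[1,11],[6,12],[20,0],[26,12],[38,0],[42,4],[45,0]]
[[1,11],[6,12],[20,0],[26,12],[32,15],[34,12],[38,0],[42,4],[45,0]]
[[1,11],[6,12],[7,15],[16,12],[20,0],[26,12],[32,15],[34,12],[38,0],[42,4],[45,0]]
[[1,11],[6,12],[7,15],[16,12],[20,0],[26,12],[32,15],[34,12],[38,4],[49,0]]
[[1,11],[6,12],[7,15],[16,12],[20,0],[26,12],[32,15],[34,12],[38,4],[44,15],[50,0]]
[[1,11],[6,12],[7,15],[16,12],[20,0],[26,12],[32,15],[34,12],[38,4],[44,15],[50,0]]
[[1,11],[6,12],[7,15],[16,12],[20,0],[26,12],[32,15],[34,12],[38,4],[44,15],[50,0]]
[[1,11],[6,12],[7,15],[16,12],[20,0],[26,12],[32,15],[34,12],[38,4],[44,15],[50,0]]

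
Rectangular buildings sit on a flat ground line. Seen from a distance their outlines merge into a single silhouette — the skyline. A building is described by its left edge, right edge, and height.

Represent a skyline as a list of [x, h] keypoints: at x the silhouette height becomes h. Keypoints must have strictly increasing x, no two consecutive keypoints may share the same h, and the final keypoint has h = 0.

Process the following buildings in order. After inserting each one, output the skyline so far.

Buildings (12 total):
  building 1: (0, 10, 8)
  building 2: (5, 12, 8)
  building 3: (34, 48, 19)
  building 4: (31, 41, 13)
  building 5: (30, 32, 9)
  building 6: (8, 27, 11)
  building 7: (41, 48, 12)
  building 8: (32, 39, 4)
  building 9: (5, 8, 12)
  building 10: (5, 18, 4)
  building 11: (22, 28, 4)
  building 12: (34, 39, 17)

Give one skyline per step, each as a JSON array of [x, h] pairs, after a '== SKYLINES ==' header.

== SKYLINES ==
[[0,8],[10,0]]
[[0,8],[12,0]]
[[0,8],[12,0],[34,19],[48,0]]
[[0,8],[12,0],[31,13],[34,19],[48,0]]
[[0,8],[12,0],[30,9],[31,13],[34,19],[48,0]]
[[0,8],[8,11],[27,0],[30,9],[31,13],[34,19],[48,0]]
[[0,8],[8,11],[27,0],[30,9],[31,13],[34,19],[48,0]]
[[0,8],[8,11],[27,0],[30,9],[31,13],[34,19],[48,0]]
[[0,8],[5,12],[8,11],[27,0],[30,9],[31,13],[34,19],[48,0]]
[[0,8],[5,12],[8,11],[27,0],[30,9],[31,13],[34,19],[48,0]]
[[0,8],[5,12],[8,11],[27,4],[28,0],[30,9],[31,13],[34,19],[48,0]]
[[0,8],[5,12],[8,11],[27,4],[28,0],[30,9],[31,13],[34,19],[48,0]]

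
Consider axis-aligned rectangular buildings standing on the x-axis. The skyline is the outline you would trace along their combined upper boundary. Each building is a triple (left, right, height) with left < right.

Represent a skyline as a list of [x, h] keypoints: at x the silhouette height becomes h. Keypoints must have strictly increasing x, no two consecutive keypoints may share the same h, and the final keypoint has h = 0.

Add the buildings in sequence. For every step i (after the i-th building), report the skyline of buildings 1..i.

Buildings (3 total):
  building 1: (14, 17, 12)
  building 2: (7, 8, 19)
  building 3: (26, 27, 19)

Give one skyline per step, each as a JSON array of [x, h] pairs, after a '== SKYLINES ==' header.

== SKYLINES ==
[[14,12],[17,0]]
[[7,19],[8,0],[14,12],[17,0]]
[[7,19],[8,0],[14,12],[17,0],[26,19],[27,0]]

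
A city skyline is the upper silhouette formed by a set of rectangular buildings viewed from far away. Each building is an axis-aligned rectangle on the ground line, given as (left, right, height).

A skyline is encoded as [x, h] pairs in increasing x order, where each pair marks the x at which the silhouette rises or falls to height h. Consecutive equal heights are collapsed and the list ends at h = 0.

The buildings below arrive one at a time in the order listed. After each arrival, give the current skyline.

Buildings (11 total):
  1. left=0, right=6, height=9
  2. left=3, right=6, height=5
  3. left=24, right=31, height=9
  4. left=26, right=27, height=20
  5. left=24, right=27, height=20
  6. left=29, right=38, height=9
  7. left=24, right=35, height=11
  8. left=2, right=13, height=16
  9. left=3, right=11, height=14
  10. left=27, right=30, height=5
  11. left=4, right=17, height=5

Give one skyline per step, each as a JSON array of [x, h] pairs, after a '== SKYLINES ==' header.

== SKYLINES ==
[[0,9],[6,0]]
[[0,9],[6,0]]
[[0,9],[6,0],[24,9],[31,0]]
[[0,9],[6,0],[24,9],[26,20],[27,9],[31,0]]
[[0,9],[6,0],[24,20],[27,9],[31,0]]
[[0,9],[6,0],[24,20],[27,9],[38,0]]
[[0,9],[6,0],[24,20],[27,11],[35,9],[38,0]]
[[0,9],[2,16],[13,0],[24,20],[27,11],[35,9],[38,0]]
[[0,9],[2,16],[13,0],[24,20],[27,11],[35,9],[38,0]]
[[0,9],[2,16],[13,0],[24,20],[27,11],[35,9],[38,0]]
[[0,9],[2,16],[13,5],[17,0],[24,20],[27,11],[35,9],[38,0]]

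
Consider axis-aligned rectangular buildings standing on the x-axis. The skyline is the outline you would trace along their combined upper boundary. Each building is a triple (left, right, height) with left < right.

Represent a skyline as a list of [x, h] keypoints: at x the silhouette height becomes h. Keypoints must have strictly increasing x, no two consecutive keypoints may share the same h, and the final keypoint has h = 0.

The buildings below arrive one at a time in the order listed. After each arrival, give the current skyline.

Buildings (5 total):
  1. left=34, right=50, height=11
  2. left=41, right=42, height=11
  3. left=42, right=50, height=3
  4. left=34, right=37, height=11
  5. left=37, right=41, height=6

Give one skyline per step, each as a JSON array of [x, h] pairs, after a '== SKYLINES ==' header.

== SKYLINES ==
[[34,11],[50,0]]
[[34,11],[50,0]]
[[34,11],[50,0]]
[[34,11],[50,0]]
[[34,11],[50,0]]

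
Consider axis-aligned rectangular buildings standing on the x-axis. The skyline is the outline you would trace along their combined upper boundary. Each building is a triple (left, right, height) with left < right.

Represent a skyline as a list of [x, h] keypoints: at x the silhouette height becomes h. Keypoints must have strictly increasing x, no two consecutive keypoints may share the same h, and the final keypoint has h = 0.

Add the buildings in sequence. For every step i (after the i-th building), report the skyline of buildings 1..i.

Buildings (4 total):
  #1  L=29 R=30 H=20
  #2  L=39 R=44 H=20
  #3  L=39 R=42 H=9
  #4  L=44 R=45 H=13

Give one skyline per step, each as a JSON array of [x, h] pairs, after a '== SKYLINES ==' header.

== SKYLINES ==
[[29,20],[30,0]]
[[29,20],[30,0],[39,20],[44,0]]
[[29,20],[30,0],[39,20],[44,0]]
[[29,20],[30,0],[39,20],[44,13],[45,0]]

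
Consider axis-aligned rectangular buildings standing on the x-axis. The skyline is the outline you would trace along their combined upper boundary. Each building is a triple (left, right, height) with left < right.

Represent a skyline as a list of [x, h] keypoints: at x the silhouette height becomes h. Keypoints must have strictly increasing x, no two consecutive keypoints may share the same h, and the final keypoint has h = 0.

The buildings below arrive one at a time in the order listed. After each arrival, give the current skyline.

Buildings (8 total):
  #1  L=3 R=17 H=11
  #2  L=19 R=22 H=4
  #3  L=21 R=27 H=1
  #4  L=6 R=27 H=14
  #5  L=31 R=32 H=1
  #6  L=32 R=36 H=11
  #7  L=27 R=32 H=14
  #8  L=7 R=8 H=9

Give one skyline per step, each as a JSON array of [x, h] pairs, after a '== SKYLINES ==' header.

== SKYLINES ==
[[3,11],[17,0]]
[[3,11],[17,0],[19,4],[22,0]]
[[3,11],[17,0],[19,4],[22,1],[27,0]]
[[3,11],[6,14],[27,0]]
[[3,11],[6,14],[27,0],[31,1],[32,0]]
[[3,11],[6,14],[27,0],[31,1],[32,11],[36,0]]
[[3,11],[6,14],[32,11],[36,0]]
[[3,11],[6,14],[32,11],[36,0]]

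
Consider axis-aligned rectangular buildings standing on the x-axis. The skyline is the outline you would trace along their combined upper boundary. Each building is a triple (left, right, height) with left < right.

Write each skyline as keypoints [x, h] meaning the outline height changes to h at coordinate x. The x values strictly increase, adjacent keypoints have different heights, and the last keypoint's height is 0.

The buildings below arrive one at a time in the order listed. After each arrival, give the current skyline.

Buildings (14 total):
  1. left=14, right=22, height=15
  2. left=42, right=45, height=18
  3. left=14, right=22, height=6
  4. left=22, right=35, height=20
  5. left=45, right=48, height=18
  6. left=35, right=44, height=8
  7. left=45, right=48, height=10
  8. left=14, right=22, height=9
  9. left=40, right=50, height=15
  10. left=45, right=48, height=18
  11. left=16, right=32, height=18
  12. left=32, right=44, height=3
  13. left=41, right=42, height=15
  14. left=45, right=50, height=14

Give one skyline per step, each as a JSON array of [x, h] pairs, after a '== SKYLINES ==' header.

== SKYLINES ==
[[14,15],[22,0]]
[[14,15],[22,0],[42,18],[45,0]]
[[14,15],[22,0],[42,18],[45,0]]
[[14,15],[22,20],[35,0],[42,18],[45,0]]
[[14,15],[22,20],[35,0],[42,18],[48,0]]
[[14,15],[22,20],[35,8],[42,18],[48,0]]
[[14,15],[22,20],[35,8],[42,18],[48,0]]
[[14,15],[22,20],[35,8],[42,18],[48,0]]
[[14,15],[22,20],[35,8],[40,15],[42,18],[48,15],[50,0]]
[[14,15],[22,20],[35,8],[40,15],[42,18],[48,15],[50,0]]
[[14,15],[16,18],[22,20],[35,8],[40,15],[42,18],[48,15],[50,0]]
[[14,15],[16,18],[22,20],[35,8],[40,15],[42,18],[48,15],[50,0]]
[[14,15],[16,18],[22,20],[35,8],[40,15],[42,18],[48,15],[50,0]]
[[14,15],[16,18],[22,20],[35,8],[40,15],[42,18],[48,15],[50,0]]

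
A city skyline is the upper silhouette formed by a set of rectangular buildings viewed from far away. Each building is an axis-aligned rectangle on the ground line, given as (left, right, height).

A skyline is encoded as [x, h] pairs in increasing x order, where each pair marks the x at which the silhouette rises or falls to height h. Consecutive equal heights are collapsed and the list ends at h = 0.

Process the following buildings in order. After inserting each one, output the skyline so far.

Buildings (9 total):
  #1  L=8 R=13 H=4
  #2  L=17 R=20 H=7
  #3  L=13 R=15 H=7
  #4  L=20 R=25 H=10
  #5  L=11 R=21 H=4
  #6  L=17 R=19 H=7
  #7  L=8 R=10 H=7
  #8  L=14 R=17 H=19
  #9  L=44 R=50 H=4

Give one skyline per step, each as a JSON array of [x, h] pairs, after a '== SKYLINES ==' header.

== SKYLINES ==
[[8,4],[13,0]]
[[8,4],[13,0],[17,7],[20,0]]
[[8,4],[13,7],[15,0],[17,7],[20,0]]
[[8,4],[13,7],[15,0],[17,7],[20,10],[25,0]]
[[8,4],[13,7],[15,4],[17,7],[20,10],[25,0]]
[[8,4],[13,7],[15,4],[17,7],[20,10],[25,0]]
[[8,7],[10,4],[13,7],[15,4],[17,7],[20,10],[25,0]]
[[8,7],[10,4],[13,7],[14,19],[17,7],[20,10],[25,0]]
[[8,7],[10,4],[13,7],[14,19],[17,7],[20,10],[25,0],[44,4],[50,0]]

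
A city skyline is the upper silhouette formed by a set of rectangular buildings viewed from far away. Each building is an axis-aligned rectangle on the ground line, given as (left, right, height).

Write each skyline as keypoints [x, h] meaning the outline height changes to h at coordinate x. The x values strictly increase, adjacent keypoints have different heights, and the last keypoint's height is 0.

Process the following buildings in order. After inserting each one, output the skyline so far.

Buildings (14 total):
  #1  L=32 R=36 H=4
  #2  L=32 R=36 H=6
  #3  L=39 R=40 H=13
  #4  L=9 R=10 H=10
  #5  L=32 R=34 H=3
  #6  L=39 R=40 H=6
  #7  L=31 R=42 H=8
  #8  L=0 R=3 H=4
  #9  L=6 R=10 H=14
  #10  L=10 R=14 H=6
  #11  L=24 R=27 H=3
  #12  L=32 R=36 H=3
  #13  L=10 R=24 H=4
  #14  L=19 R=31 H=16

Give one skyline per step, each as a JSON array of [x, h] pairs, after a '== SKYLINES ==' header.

== SKYLINES ==
[[32,4],[36,0]]
[[32,6],[36,0]]
[[32,6],[36,0],[39,13],[40,0]]
[[9,10],[10,0],[32,6],[36,0],[39,13],[40,0]]
[[9,10],[10,0],[32,6],[36,0],[39,13],[40,0]]
[[9,10],[10,0],[32,6],[36,0],[39,13],[40,0]]
[[9,10],[10,0],[31,8],[39,13],[40,8],[42,0]]
[[0,4],[3,0],[9,10],[10,0],[31,8],[39,13],[40,8],[42,0]]
[[0,4],[3,0],[6,14],[10,0],[31,8],[39,13],[40,8],[42,0]]
[[0,4],[3,0],[6,14],[10,6],[14,0],[31,8],[39,13],[40,8],[42,0]]
[[0,4],[3,0],[6,14],[10,6],[14,0],[24,3],[27,0],[31,8],[39,13],[40,8],[42,0]]
[[0,4],[3,0],[6,14],[10,6],[14,0],[24,3],[27,0],[31,8],[39,13],[40,8],[42,0]]
[[0,4],[3,0],[6,14],[10,6],[14,4],[24,3],[27,0],[31,8],[39,13],[40,8],[42,0]]
[[0,4],[3,0],[6,14],[10,6],[14,4],[19,16],[31,8],[39,13],[40,8],[42,0]]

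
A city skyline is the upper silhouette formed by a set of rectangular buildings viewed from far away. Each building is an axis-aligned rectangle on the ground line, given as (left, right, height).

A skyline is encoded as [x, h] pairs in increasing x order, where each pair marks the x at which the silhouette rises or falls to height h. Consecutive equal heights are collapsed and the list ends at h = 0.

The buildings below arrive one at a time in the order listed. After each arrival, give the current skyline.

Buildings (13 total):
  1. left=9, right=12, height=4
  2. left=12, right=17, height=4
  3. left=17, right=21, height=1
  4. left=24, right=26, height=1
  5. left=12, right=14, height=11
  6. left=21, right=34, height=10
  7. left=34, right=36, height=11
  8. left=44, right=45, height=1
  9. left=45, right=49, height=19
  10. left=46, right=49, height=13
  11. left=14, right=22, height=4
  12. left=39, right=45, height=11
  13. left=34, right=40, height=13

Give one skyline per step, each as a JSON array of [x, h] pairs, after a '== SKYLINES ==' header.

== SKYLINES ==
[[9,4],[12,0]]
[[9,4],[17,0]]
[[9,4],[17,1],[21,0]]
[[9,4],[17,1],[21,0],[24,1],[26,0]]
[[9,4],[12,11],[14,4],[17,1],[21,0],[24,1],[26,0]]
[[9,4],[12,11],[14,4],[17,1],[21,10],[34,0]]
[[9,4],[12,11],[14,4],[17,1],[21,10],[34,11],[36,0]]
[[9,4],[12,11],[14,4],[17,1],[21,10],[34,11],[36,0],[44,1],[45,0]]
[[9,4],[12,11],[14,4],[17,1],[21,10],[34,11],[36,0],[44,1],[45,19],[49,0]]
[[9,4],[12,11],[14,4],[17,1],[21,10],[34,11],[36,0],[44,1],[45,19],[49,0]]
[[9,4],[12,11],[14,4],[21,10],[34,11],[36,0],[44,1],[45,19],[49,0]]
[[9,4],[12,11],[14,4],[21,10],[34,11],[36,0],[39,11],[45,19],[49,0]]
[[9,4],[12,11],[14,4],[21,10],[34,13],[40,11],[45,19],[49,0]]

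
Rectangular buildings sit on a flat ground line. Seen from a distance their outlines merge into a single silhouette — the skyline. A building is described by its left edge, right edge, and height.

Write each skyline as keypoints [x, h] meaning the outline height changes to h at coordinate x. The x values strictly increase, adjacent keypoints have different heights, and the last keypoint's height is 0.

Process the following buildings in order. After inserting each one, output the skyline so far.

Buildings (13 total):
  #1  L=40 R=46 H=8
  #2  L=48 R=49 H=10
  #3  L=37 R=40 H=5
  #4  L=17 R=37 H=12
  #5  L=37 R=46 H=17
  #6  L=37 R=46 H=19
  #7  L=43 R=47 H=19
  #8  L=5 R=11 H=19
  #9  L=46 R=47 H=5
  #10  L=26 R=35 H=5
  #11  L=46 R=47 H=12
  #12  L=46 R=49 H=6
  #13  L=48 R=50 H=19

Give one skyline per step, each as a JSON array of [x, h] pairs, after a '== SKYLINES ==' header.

== SKYLINES ==
[[40,8],[46,0]]
[[40,8],[46,0],[48,10],[49,0]]
[[37,5],[40,8],[46,0],[48,10],[49,0]]
[[17,12],[37,5],[40,8],[46,0],[48,10],[49,0]]
[[17,12],[37,17],[46,0],[48,10],[49,0]]
[[17,12],[37,19],[46,0],[48,10],[49,0]]
[[17,12],[37,19],[47,0],[48,10],[49,0]]
[[5,19],[11,0],[17,12],[37,19],[47,0],[48,10],[49,0]]
[[5,19],[11,0],[17,12],[37,19],[47,0],[48,10],[49,0]]
[[5,19],[11,0],[17,12],[37,19],[47,0],[48,10],[49,0]]
[[5,19],[11,0],[17,12],[37,19],[47,0],[48,10],[49,0]]
[[5,19],[11,0],[17,12],[37,19],[47,6],[48,10],[49,0]]
[[5,19],[11,0],[17,12],[37,19],[47,6],[48,19],[50,0]]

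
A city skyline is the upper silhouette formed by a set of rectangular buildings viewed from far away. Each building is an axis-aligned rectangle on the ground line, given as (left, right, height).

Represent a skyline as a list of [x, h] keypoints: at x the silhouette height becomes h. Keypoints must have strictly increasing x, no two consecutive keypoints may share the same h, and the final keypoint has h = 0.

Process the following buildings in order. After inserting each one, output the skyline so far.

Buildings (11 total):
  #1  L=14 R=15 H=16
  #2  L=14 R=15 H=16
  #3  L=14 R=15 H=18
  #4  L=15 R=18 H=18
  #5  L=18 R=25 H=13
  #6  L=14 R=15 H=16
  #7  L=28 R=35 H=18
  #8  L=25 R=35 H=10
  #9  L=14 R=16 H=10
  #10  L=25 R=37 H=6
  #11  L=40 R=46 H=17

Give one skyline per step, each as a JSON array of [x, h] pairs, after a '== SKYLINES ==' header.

== SKYLINES ==
[[14,16],[15,0]]
[[14,16],[15,0]]
[[14,18],[15,0]]
[[14,18],[18,0]]
[[14,18],[18,13],[25,0]]
[[14,18],[18,13],[25,0]]
[[14,18],[18,13],[25,0],[28,18],[35,0]]
[[14,18],[18,13],[25,10],[28,18],[35,0]]
[[14,18],[18,13],[25,10],[28,18],[35,0]]
[[14,18],[18,13],[25,10],[28,18],[35,6],[37,0]]
[[14,18],[18,13],[25,10],[28,18],[35,6],[37,0],[40,17],[46,0]]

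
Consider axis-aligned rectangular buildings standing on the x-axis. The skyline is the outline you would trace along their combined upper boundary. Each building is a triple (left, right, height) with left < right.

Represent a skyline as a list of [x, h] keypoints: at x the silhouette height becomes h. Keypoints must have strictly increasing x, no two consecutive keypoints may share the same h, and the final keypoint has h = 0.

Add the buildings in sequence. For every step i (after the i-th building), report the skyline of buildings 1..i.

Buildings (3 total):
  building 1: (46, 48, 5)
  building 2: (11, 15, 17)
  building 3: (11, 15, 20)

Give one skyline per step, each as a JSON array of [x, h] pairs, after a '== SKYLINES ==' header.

== SKYLINES ==
[[46,5],[48,0]]
[[11,17],[15,0],[46,5],[48,0]]
[[11,20],[15,0],[46,5],[48,0]]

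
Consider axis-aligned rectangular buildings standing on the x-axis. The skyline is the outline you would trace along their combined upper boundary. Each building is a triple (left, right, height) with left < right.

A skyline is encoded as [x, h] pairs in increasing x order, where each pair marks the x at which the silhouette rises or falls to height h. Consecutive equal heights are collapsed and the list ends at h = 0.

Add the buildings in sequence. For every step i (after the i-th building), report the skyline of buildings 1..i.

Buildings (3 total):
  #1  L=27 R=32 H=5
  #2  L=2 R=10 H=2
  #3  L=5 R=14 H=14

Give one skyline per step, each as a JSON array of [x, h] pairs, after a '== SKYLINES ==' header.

== SKYLINES ==
[[27,5],[32,0]]
[[2,2],[10,0],[27,5],[32,0]]
[[2,2],[5,14],[14,0],[27,5],[32,0]]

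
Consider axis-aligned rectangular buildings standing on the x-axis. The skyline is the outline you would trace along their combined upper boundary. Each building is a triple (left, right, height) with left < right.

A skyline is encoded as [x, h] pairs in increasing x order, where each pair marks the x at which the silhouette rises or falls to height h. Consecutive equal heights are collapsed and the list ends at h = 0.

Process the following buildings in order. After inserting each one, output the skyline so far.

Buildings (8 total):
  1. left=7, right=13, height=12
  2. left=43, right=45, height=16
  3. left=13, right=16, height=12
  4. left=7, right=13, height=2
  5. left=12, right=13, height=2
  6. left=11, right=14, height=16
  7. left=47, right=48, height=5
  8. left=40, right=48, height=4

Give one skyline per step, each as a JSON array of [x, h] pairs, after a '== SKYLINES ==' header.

== SKYLINES ==
[[7,12],[13,0]]
[[7,12],[13,0],[43,16],[45,0]]
[[7,12],[16,0],[43,16],[45,0]]
[[7,12],[16,0],[43,16],[45,0]]
[[7,12],[16,0],[43,16],[45,0]]
[[7,12],[11,16],[14,12],[16,0],[43,16],[45,0]]
[[7,12],[11,16],[14,12],[16,0],[43,16],[45,0],[47,5],[48,0]]
[[7,12],[11,16],[14,12],[16,0],[40,4],[43,16],[45,4],[47,5],[48,0]]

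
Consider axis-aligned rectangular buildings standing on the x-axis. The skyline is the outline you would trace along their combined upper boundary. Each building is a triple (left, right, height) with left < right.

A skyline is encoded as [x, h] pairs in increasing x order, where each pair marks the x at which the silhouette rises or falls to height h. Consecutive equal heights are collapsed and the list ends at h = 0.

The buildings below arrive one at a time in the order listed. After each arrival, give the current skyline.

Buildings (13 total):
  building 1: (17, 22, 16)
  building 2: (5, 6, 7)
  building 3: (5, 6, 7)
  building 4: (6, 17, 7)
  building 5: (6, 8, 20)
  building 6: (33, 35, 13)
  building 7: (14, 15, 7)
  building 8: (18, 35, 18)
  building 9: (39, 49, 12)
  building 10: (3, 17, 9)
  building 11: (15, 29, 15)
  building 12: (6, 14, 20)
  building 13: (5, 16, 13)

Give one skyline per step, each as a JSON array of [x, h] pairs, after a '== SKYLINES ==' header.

== SKYLINES ==
[[17,16],[22,0]]
[[5,7],[6,0],[17,16],[22,0]]
[[5,7],[6,0],[17,16],[22,0]]
[[5,7],[17,16],[22,0]]
[[5,7],[6,20],[8,7],[17,16],[22,0]]
[[5,7],[6,20],[8,7],[17,16],[22,0],[33,13],[35,0]]
[[5,7],[6,20],[8,7],[17,16],[22,0],[33,13],[35,0]]
[[5,7],[6,20],[8,7],[17,16],[18,18],[35,0]]
[[5,7],[6,20],[8,7],[17,16],[18,18],[35,0],[39,12],[49,0]]
[[3,9],[6,20],[8,9],[17,16],[18,18],[35,0],[39,12],[49,0]]
[[3,9],[6,20],[8,9],[15,15],[17,16],[18,18],[35,0],[39,12],[49,0]]
[[3,9],[6,20],[14,9],[15,15],[17,16],[18,18],[35,0],[39,12],[49,0]]
[[3,9],[5,13],[6,20],[14,13],[15,15],[17,16],[18,18],[35,0],[39,12],[49,0]]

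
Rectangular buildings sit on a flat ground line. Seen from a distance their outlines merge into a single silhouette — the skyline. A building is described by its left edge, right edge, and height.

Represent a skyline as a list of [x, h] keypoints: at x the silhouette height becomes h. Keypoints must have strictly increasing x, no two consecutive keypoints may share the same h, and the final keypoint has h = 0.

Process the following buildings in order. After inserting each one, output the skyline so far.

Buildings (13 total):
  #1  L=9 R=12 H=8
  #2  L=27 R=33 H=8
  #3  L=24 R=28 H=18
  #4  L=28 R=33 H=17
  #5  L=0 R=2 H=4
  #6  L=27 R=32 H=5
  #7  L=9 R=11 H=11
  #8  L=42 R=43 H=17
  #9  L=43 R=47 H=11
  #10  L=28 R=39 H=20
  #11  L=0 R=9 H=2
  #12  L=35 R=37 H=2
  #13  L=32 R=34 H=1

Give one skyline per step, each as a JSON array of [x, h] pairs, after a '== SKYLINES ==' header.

== SKYLINES ==
[[9,8],[12,0]]
[[9,8],[12,0],[27,8],[33,0]]
[[9,8],[12,0],[24,18],[28,8],[33,0]]
[[9,8],[12,0],[24,18],[28,17],[33,0]]
[[0,4],[2,0],[9,8],[12,0],[24,18],[28,17],[33,0]]
[[0,4],[2,0],[9,8],[12,0],[24,18],[28,17],[33,0]]
[[0,4],[2,0],[9,11],[11,8],[12,0],[24,18],[28,17],[33,0]]
[[0,4],[2,0],[9,11],[11,8],[12,0],[24,18],[28,17],[33,0],[42,17],[43,0]]
[[0,4],[2,0],[9,11],[11,8],[12,0],[24,18],[28,17],[33,0],[42,17],[43,11],[47,0]]
[[0,4],[2,0],[9,11],[11,8],[12,0],[24,18],[28,20],[39,0],[42,17],[43,11],[47,0]]
[[0,4],[2,2],[9,11],[11,8],[12,0],[24,18],[28,20],[39,0],[42,17],[43,11],[47,0]]
[[0,4],[2,2],[9,11],[11,8],[12,0],[24,18],[28,20],[39,0],[42,17],[43,11],[47,0]]
[[0,4],[2,2],[9,11],[11,8],[12,0],[24,18],[28,20],[39,0],[42,17],[43,11],[47,0]]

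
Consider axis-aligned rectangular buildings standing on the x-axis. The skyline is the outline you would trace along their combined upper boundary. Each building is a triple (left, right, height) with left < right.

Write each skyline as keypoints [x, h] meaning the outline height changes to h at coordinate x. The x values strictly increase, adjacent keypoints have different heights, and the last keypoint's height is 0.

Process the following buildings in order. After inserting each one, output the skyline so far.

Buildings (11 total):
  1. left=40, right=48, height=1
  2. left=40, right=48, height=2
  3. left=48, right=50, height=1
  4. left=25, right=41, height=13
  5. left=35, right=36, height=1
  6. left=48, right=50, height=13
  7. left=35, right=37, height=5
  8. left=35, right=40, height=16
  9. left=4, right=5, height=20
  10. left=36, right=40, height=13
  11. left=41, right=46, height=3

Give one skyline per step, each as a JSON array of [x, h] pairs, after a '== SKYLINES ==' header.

== SKYLINES ==
[[40,1],[48,0]]
[[40,2],[48,0]]
[[40,2],[48,1],[50,0]]
[[25,13],[41,2],[48,1],[50,0]]
[[25,13],[41,2],[48,1],[50,0]]
[[25,13],[41,2],[48,13],[50,0]]
[[25,13],[41,2],[48,13],[50,0]]
[[25,13],[35,16],[40,13],[41,2],[48,13],[50,0]]
[[4,20],[5,0],[25,13],[35,16],[40,13],[41,2],[48,13],[50,0]]
[[4,20],[5,0],[25,13],[35,16],[40,13],[41,2],[48,13],[50,0]]
[[4,20],[5,0],[25,13],[35,16],[40,13],[41,3],[46,2],[48,13],[50,0]]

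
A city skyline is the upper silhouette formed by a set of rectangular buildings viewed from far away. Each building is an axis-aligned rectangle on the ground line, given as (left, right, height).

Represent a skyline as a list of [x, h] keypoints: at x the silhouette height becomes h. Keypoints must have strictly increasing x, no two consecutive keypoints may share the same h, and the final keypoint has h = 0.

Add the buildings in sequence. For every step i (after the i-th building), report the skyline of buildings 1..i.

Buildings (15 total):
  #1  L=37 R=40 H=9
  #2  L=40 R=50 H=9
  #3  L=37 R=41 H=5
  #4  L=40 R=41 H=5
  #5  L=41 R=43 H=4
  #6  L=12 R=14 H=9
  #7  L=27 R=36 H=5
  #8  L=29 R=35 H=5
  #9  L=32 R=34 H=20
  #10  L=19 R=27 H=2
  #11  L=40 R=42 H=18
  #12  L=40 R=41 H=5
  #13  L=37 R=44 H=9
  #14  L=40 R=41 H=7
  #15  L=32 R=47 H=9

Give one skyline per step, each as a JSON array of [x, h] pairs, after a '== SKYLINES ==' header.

== SKYLINES ==
[[37,9],[40,0]]
[[37,9],[50,0]]
[[37,9],[50,0]]
[[37,9],[50,0]]
[[37,9],[50,0]]
[[12,9],[14,0],[37,9],[50,0]]
[[12,9],[14,0],[27,5],[36,0],[37,9],[50,0]]
[[12,9],[14,0],[27,5],[36,0],[37,9],[50,0]]
[[12,9],[14,0],[27,5],[32,20],[34,5],[36,0],[37,9],[50,0]]
[[12,9],[14,0],[19,2],[27,5],[32,20],[34,5],[36,0],[37,9],[50,0]]
[[12,9],[14,0],[19,2],[27,5],[32,20],[34,5],[36,0],[37,9],[40,18],[42,9],[50,0]]
[[12,9],[14,0],[19,2],[27,5],[32,20],[34,5],[36,0],[37,9],[40,18],[42,9],[50,0]]
[[12,9],[14,0],[19,2],[27,5],[32,20],[34,5],[36,0],[37,9],[40,18],[42,9],[50,0]]
[[12,9],[14,0],[19,2],[27,5],[32,20],[34,5],[36,0],[37,9],[40,18],[42,9],[50,0]]
[[12,9],[14,0],[19,2],[27,5],[32,20],[34,9],[40,18],[42,9],[50,0]]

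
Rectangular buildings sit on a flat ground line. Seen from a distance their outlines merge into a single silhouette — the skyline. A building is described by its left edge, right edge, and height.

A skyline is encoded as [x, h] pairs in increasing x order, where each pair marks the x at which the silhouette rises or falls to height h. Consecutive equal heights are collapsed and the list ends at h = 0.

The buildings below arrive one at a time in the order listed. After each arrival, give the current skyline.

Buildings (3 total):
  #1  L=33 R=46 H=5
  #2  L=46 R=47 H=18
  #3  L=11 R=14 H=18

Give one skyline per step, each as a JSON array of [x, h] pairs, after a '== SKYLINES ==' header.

== SKYLINES ==
[[33,5],[46,0]]
[[33,5],[46,18],[47,0]]
[[11,18],[14,0],[33,5],[46,18],[47,0]]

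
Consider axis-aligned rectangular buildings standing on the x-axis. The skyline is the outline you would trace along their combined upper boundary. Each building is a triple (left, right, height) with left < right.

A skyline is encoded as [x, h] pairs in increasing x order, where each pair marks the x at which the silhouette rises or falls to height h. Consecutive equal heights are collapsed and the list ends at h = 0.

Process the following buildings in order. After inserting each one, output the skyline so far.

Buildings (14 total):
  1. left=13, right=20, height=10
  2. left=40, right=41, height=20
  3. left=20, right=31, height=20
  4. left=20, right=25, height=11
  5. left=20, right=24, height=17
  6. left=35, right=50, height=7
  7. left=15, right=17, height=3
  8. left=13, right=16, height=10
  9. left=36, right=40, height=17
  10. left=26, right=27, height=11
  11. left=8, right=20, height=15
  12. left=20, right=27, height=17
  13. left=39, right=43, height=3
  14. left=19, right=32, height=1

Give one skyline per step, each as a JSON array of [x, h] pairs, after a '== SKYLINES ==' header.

== SKYLINES ==
[[13,10],[20,0]]
[[13,10],[20,0],[40,20],[41,0]]
[[13,10],[20,20],[31,0],[40,20],[41,0]]
[[13,10],[20,20],[31,0],[40,20],[41,0]]
[[13,10],[20,20],[31,0],[40,20],[41,0]]
[[13,10],[20,20],[31,0],[35,7],[40,20],[41,7],[50,0]]
[[13,10],[20,20],[31,0],[35,7],[40,20],[41,7],[50,0]]
[[13,10],[20,20],[31,0],[35,7],[40,20],[41,7],[50,0]]
[[13,10],[20,20],[31,0],[35,7],[36,17],[40,20],[41,7],[50,0]]
[[13,10],[20,20],[31,0],[35,7],[36,17],[40,20],[41,7],[50,0]]
[[8,15],[20,20],[31,0],[35,7],[36,17],[40,20],[41,7],[50,0]]
[[8,15],[20,20],[31,0],[35,7],[36,17],[40,20],[41,7],[50,0]]
[[8,15],[20,20],[31,0],[35,7],[36,17],[40,20],[41,7],[50,0]]
[[8,15],[20,20],[31,1],[32,0],[35,7],[36,17],[40,20],[41,7],[50,0]]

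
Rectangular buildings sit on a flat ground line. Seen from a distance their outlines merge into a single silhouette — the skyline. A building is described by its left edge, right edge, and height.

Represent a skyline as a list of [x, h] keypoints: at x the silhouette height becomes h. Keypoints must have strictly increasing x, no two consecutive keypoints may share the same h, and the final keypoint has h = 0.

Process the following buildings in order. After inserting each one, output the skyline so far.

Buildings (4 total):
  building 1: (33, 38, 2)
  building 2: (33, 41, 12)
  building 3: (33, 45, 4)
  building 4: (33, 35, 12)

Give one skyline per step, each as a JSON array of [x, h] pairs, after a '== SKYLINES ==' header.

== SKYLINES ==
[[33,2],[38,0]]
[[33,12],[41,0]]
[[33,12],[41,4],[45,0]]
[[33,12],[41,4],[45,0]]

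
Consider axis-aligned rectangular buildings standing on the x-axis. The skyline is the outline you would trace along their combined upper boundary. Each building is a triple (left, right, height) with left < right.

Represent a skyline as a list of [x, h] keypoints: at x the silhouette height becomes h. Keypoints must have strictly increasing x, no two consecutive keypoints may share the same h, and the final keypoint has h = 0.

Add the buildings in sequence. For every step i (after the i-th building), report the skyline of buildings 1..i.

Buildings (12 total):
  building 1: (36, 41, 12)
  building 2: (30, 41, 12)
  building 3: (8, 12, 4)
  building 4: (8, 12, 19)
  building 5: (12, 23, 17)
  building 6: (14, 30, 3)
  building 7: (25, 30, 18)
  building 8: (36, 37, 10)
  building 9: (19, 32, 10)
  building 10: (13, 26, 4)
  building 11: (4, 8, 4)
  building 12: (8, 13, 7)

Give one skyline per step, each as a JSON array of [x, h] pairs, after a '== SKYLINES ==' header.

== SKYLINES ==
[[36,12],[41,0]]
[[30,12],[41,0]]
[[8,4],[12,0],[30,12],[41,0]]
[[8,19],[12,0],[30,12],[41,0]]
[[8,19],[12,17],[23,0],[30,12],[41,0]]
[[8,19],[12,17],[23,3],[30,12],[41,0]]
[[8,19],[12,17],[23,3],[25,18],[30,12],[41,0]]
[[8,19],[12,17],[23,3],[25,18],[30,12],[41,0]]
[[8,19],[12,17],[23,10],[25,18],[30,12],[41,0]]
[[8,19],[12,17],[23,10],[25,18],[30,12],[41,0]]
[[4,4],[8,19],[12,17],[23,10],[25,18],[30,12],[41,0]]
[[4,4],[8,19],[12,17],[23,10],[25,18],[30,12],[41,0]]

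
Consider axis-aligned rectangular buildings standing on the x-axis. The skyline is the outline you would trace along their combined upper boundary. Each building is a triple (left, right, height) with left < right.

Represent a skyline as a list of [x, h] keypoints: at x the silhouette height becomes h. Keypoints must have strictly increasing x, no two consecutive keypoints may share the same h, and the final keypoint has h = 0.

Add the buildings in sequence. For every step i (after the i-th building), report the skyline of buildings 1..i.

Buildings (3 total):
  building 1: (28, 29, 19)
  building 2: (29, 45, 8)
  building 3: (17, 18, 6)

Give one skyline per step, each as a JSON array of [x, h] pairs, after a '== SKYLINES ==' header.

== SKYLINES ==
[[28,19],[29,0]]
[[28,19],[29,8],[45,0]]
[[17,6],[18,0],[28,19],[29,8],[45,0]]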